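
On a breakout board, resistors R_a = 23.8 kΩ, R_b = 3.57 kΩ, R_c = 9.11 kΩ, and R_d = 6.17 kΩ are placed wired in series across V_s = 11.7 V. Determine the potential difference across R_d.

V ≈ 1.69 V

Series total: ΣR = 23.8 + 3.57 + 9.11 + 6.17 = 42.65 kΩ.
By the voltage-divider rule, V = 11.7 × 6.170/42.65 = 1.693 V.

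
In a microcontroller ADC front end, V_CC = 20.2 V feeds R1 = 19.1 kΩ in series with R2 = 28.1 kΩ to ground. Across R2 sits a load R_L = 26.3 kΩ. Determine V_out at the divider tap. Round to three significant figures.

V_out ≈ 8.40 V

The load sits in parallel with R2, giving an effective lower resistance R2' = R2·R_L/(R2+R_L) = 13.59 kΩ.
Voltage divider with the loaded lower leg: V_out = 20.2 × 13.59/(19.1 + 13.59) = 20.2 × 0.4156 = 8.396 V.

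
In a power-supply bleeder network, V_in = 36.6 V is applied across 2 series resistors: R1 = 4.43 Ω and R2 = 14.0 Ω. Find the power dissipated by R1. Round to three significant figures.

P ≈ 17.5 W

The common current is I = 36.6/18.43 = 1.986 A.
V(R1) = I·R = 8.798 V; P = V·I = 8.798 × 1.986 = 17.47 W.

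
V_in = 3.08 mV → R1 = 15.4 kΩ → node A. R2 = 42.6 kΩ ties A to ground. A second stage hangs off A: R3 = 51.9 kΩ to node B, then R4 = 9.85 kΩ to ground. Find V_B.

V_B ≈ 0.305 mV

Looking into the second stage from A: R3 + R4 = 61.75 kΩ appears in parallel with R2.
Effective lower resistance at A: R2 ‖ 61.75 = 25.21 kΩ.
V_A = 3.08 × 25.21/(15.4 + 25.21) = 1.912 mV.
V_B = V_A × 0.1595 = 0.3050 mV.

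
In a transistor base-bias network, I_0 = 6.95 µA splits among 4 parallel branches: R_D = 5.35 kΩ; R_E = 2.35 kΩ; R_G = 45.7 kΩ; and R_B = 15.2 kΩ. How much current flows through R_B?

ΣG = 1/5.35 + 1/2.35 + 1/45.7 + 1/15.2 = 0.7001.
R_B takes the fraction G_k/ΣG = 0.06579/0.7001 = 0.09397, so I = 6.95 × 0.09397 = 0.6531 µA.

I ≈ 0.653 µA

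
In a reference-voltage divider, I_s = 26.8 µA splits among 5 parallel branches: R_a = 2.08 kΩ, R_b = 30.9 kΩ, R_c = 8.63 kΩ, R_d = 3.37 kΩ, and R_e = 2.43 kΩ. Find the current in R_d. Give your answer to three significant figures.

I ≈ 5.95 µA

Conductances: ΣG = 1/2.08 + 1/30.9 + 1/8.63 + 1/3.37 + 1/2.43 = 1.337 (1/kΩ).
By the current-divider rule, I = I_s · G_k/ΣG = 26.8 × 0.2219 = 5.947 µA.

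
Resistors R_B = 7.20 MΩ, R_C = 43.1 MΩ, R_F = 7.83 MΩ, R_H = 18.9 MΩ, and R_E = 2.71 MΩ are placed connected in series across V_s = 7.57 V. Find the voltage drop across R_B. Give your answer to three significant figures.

ΣR = 7.20 + 43.1 + 7.83 + 18.9 + 2.71 = 79.74 MΩ.
V = V_s · R/ΣR = 7.57 × 0.09029 = 0.6835 V.

V ≈ 0.684 V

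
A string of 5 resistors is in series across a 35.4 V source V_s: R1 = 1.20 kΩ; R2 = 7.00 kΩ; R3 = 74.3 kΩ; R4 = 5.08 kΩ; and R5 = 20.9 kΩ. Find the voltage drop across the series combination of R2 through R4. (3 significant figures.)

Series total: ΣR = 1.20 + 7.00 + 74.3 + 5.08 + 20.9 = 108.5 kΩ.
R_{R2..R4} = 7.00 + 74.3 + 5.08 = 86.38 kΩ.
V = V_s · R/ΣR = 35.4 × 0.7963 = 28.19 V.

V ≈ 28.2 V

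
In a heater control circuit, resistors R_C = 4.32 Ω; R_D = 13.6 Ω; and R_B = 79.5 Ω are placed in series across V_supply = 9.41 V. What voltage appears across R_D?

V ≈ 1.31 V

Total series resistance ΣR = 4.32 + 13.6 + 79.5 = 97.42 Ω.
By the voltage-divider rule, V = 9.41 × 13.60/97.42 = 1.314 V.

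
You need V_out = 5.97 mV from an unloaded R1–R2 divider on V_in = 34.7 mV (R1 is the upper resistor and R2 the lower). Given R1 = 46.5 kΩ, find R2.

V_out/V_in = R2/(R1+R2) = 0.1720.
R2 = R1 · 0.1720/(1 − 0.1720) = 9.663 kΩ.

R2 ≈ 9.66 kΩ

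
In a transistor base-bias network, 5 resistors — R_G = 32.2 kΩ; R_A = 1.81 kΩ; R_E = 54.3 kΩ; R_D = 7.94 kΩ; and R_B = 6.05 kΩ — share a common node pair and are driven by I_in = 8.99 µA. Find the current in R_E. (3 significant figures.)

Conductances: ΣG = 1/32.2 + 1/1.81 + 1/54.3 + 1/7.94 + 1/6.05 = 0.8932 (1/kΩ).
Current divider: I(R_E) = I_in · G_k/ΣG = 8.99 × (0.01842/0.8932) = 8.99 × 0.02062 = 0.1854 µA.

I ≈ 0.185 µA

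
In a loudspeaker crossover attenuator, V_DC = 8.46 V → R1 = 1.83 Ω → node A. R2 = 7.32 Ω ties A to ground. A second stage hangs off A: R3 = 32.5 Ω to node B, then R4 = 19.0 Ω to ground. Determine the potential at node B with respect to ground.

V_B ≈ 2.43 V

Looking into the second stage from A: R3 + R4 = 51.50 Ω appears in parallel with R2.
R2 ‖ (R3+R4) = 6.409 Ω.
So V_A = 8.46 × 0.7779 = 6.581 V.
Then the unloaded second divider: V_B = V_A × R4/(R3+R4) = 6.581 × 0.3689 = 2.428 V.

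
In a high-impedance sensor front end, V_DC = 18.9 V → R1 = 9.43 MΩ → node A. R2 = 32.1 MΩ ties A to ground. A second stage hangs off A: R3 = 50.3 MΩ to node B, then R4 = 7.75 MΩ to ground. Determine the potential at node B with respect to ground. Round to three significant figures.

The second stage (R3 + R4 = 58.05 MΩ) loads node A in parallel with R2.
Effective lower resistance at A: R2 ‖ 58.05 = 20.67 MΩ.
V_A = 18.9 × 20.67/(9.43 + 20.67) = 12.98 V.
Stage 2 is unloaded, so V_B = V_A · R4/(R3+R4) = 12.98 × 7.75/58.05 = 1.733 V.

V_B ≈ 1.73 V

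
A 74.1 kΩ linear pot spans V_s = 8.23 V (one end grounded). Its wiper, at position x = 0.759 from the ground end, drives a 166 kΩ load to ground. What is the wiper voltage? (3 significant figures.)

V_out ≈ 5.78 V

Lower segment x·R_p = 56.24 kΩ; upper segment (1−x)·R_p = 17.86 kΩ.
Lower segment in parallel with the load: 56.24 ‖ 166 = 42.01 kΩ.
Then V_out = V_s · 42.01/(17.86 + 42.01) = 5.775 V.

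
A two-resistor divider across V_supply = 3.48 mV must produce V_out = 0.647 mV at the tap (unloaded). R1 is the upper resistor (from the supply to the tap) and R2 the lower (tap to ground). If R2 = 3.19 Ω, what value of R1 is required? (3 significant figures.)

R1 ≈ 14.0 Ω

The divider ratio is R2/(R1+R2) = 0.647/3.48 = 0.1859.
So R1 = R2 · (V_supply/V_out − 1) = 3.19 × (3.48/0.647 − 1) = 3.19 × 4.379 = 13.97 Ω.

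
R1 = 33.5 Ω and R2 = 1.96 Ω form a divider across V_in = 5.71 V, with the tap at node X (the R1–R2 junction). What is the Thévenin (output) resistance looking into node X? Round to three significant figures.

Looking into X with the source shorted: R_th = R1·R2/(R1+R2) = 33.50 × 1.96/35.46 = 1.852 Ω.

R_th ≈ 1.85 Ω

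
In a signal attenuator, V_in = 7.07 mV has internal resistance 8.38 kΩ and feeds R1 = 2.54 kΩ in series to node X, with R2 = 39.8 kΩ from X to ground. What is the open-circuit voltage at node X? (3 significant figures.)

R1' = 8.38 + 2.54 = 10.92 kΩ (source resistance + R1).
V_th is the unloaded tap voltage: V_in · R2/(R1'+R2) = 7.07 × 0.7847 = 5.548 mV.

V_th ≈ 5.55 mV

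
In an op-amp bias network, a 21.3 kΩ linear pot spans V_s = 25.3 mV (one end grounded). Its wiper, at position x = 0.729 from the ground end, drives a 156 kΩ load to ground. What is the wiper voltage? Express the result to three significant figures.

Split the track: R_lower = x·R_p = 15.53 kΩ, R_upper = (1−x)·R_p = 5.772 kΩ.
Lower segment in parallel with the load: 15.53 ‖ 156 = 14.12 kΩ.
V_out = 25.3 × 14.12/(5.772 + 14.12) = 17.96 mV.

V_out ≈ 18.0 mV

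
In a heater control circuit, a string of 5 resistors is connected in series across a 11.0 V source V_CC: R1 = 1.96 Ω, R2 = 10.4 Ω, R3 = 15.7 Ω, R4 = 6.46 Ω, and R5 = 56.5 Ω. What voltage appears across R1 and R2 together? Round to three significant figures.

V ≈ 1.49 V

Series total: ΣR = 1.96 + 10.4 + 15.7 + 6.46 + 56.5 = 91.02 Ω.
R_{R1..R2} = 1.96 + 10.4 = 12.36 Ω.
By the voltage-divider rule, V = 11.0 × 12.36/91.02 = 1.494 V.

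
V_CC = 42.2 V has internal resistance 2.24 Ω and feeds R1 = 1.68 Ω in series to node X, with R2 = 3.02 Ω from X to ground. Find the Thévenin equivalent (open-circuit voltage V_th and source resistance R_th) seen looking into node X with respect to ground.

V_th ≈ 18.4 V, R_th ≈ 1.71 Ω

R1' = 2.24 + 1.68 = 3.920 Ω (source resistance + R1).
V_th is the unloaded tap voltage: V_CC · R2/(R1'+R2) = 42.2 × 0.4352 = 18.36 V.
With V_CC suppressed (replaced by a short), R_th = R1' ‖ R2 = (3.920 × 3.02)/(3.920 + 3.02) = 1.706 Ω.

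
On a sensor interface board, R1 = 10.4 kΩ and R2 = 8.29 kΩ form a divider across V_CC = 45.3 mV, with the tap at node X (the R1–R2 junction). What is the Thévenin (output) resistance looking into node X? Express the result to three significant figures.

Looking into X with the source shorted: R_th = R1·R2/(R1+R2) = 10.40 × 8.29/18.69 = 4.613 kΩ.

R_th ≈ 4.61 kΩ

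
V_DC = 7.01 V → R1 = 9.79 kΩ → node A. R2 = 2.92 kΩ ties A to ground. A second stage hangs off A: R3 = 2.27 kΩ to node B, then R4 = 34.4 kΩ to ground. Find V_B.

The second stage (R3 + R4 = 36.67 kΩ) loads node A in parallel with R2.
R2 ‖ (R3+R4) = 2.705 kΩ.
First divider: V_A = V_DC · 2.705/(9.79 + 2.705) = 1.517 V.
V_B = V_A × 0.9381 = 1.423 V.

V_B ≈ 1.42 V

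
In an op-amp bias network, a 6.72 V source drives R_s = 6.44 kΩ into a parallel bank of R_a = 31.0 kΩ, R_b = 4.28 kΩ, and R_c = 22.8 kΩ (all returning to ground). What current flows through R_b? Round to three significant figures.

Equivalent of the parallel group: R_p = 3.228 kΩ.
Node voltage V_A = V_DC · R_p/(R_s + R_p) = 6.72 × 0.3339 = 2.244 V.
Branch current I = V_A/R_b = 2.244/4.28 = 0.5243 mA.

I ≈ 0.524 mA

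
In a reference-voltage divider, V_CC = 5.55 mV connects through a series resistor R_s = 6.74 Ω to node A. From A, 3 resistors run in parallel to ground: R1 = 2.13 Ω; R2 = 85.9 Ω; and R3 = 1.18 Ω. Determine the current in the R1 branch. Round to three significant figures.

Parallel bank: R_p = 1/(1/2.13 + 1/85.9 + 1/1.18) = 0.7527 Ω.
V_A by voltage divider: V_A = 5.55 × 0.7527/(6.74 + 0.7527) = 0.5575 mV.
I(R1) = V_A / R1 = 0.5575/2.13 = 0.2618 mA.

I ≈ 0.262 mA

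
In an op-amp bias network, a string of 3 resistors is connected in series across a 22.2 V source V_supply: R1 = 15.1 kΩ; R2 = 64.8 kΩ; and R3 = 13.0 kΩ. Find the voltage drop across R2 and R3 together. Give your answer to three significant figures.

V ≈ 18.6 V

Total series resistance ΣR = 15.1 + 64.8 + 13.0 = 92.90 kΩ.
R_{R2..R3} = 64.8 + 13.0 = 77.80 kΩ.
V = V_supply · R/ΣR = 22.2 × 0.8375 = 18.59 V.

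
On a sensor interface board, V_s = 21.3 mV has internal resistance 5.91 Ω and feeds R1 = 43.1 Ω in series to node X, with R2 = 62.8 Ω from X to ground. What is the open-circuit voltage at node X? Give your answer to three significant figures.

V_th ≈ 12.0 mV

R1' = 5.91 + 43.1 = 49.01 Ω (source resistance + R1).
With X open, the divider is unloaded: V_th = 21.3 × 62.8/111.8 = 11.96 mV.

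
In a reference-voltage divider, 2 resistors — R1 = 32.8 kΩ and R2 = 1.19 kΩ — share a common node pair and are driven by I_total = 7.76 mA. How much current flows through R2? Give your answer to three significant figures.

I ≈ 7.49 mA

Two-branch current divider: I_k = I_total · R_other/(R_1 + R_2).
I(R2) = 7.76 × 32.8/(32.8 + 1.19) = 7.76 × 0.9650 = 7.488 mA.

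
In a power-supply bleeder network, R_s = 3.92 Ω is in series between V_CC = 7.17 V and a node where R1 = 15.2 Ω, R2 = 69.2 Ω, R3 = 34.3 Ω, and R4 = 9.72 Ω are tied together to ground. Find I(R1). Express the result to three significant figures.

I ≈ 0.257 A

Combine the parallel branches: R_p = (1/15.2 + 1/69.2 + 1/34.3 + 1/9.72)⁻¹ = 4.711 Ω.
V_A by voltage divider: V_A = 7.17 × 4.711/(3.92 + 4.711) = 3.913 V.
Branch current I = V_A/R1 = 3.913/15.2 = 0.2575 A.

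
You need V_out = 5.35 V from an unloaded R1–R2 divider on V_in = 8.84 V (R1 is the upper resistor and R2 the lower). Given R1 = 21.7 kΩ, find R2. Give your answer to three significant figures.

The divider ratio is R2/(R1+R2) = 5.35/8.84 = 0.6052.
Rearranging, R2 = R1·k/(1−k) = 21.7 × 1.533 = 33.27 kΩ.

R2 ≈ 33.3 kΩ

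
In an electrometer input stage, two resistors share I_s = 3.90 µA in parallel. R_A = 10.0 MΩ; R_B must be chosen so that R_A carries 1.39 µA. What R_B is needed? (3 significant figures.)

R_B ≈ 5.54 MΩ

In a two-way split, I_A/I_s = R_B/(R_A + R_B).
With f = 0.3564, R_B = R_A · f/(1−f) = 10.0 × 0.5538 = 5.538 MΩ.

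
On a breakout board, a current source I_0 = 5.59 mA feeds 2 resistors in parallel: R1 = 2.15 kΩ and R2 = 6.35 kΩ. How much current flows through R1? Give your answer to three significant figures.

For two parallel branches, I_k = I_0 · (other R)/(sum of R).
So I = 5.59 × 6.35/8.500 = 4.176 mA.

I ≈ 4.18 mA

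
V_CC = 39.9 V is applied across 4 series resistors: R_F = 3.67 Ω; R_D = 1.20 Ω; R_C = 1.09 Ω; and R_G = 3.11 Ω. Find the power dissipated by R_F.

The common current is I = 39.9/9.070 = 4.399 A.
P(R_F) = I²·R_F = (4.399)² × 3.67 = 71.02 W.

P ≈ 71.0 W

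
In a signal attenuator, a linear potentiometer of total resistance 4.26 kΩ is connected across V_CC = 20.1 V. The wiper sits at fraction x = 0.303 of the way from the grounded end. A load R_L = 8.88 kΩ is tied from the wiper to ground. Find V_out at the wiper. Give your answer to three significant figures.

Lower segment x·R_p = 1.291 kΩ; upper segment (1−x)·R_p = 2.969 kΩ.
Lower segment in parallel with the load: 1.291 ‖ 8.88 = 1.127 kΩ.
Loaded-divider output: V_out = 20.1 × 0.2751 = 5.530 V.
(Unloaded: V_out = x·V_CC = 6.09 V.)

V_out ≈ 5.53 V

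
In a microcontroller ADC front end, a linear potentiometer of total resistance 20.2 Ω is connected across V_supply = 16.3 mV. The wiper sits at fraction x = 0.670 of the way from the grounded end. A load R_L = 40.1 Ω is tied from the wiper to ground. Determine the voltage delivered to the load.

Split the track: R_lower = x·R_p = 13.53 Ω, R_upper = (1−x)·R_p = 6.666 Ω.
Lower segment in parallel with the load: 13.53 ‖ 40.1 = 10.12 Ω.
V_out = 16.3 × 10.12/(6.666 + 10.12) = 9.827 mV.

V_out ≈ 9.83 mV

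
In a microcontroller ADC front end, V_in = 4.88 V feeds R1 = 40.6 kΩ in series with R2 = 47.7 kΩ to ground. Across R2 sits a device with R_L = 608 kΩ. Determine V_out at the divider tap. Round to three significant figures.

V_out ≈ 2.54 V

The load sits in parallel with R2, giving an effective lower resistance R2' = R2·R_L/(R2+R_L) = 44.23 kΩ.
Then V_out = V_in · R2'/(R1 + R2') = 4.88 × 44.23/84.83 = 2.544 V.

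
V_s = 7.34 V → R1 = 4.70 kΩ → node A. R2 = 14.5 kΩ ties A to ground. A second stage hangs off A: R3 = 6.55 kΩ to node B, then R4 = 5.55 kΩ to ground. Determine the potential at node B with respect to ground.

Node A sees R2 in parallel with the series input of stage 2, R3 + R4 = 12.10 kΩ.
R2 ‖ (R3+R4) = 6.596 kΩ.
V_A = 7.34 × 6.596/(4.70 + 6.596) = 4.286 V.
Then the unloaded second divider: V_B = V_A × R4/(R3+R4) = 4.286 × 0.4587 = 1.966 V.

V_B ≈ 1.97 V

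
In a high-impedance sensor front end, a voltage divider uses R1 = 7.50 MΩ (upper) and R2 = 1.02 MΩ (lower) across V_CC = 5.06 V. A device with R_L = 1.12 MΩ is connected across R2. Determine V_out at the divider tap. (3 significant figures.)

First combine the lower leg with the load: R2 ‖ R_L = 0.5338 MΩ.
Then V_out = V_CC · R2'/(R1 + R2') = 5.06 × 0.5338/8.034 = 0.3362 V.

V_out ≈ 0.336 V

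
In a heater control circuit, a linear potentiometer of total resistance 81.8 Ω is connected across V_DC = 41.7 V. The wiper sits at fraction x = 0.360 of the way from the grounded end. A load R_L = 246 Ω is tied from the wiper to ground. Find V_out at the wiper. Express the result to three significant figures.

V_out ≈ 13.9 V

The pot divides into 52.35 Ω above the wiper and 29.45 Ω below.
(x·R_p) ‖ R_L = 26.30 Ω.
V_out = 41.7 × 26.30/(52.35 + 26.30) = 13.94 V.
(Unloaded: V_out = x·V_DC = 15.0 V.)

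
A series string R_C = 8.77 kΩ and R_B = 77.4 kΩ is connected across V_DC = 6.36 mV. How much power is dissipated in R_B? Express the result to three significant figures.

P ≈ 0.422 nW

The common current is I = 6.36/86.17 = 0.07381 µA.
P = I²R = 0.005448 × 77.4 = 0.4216 nW.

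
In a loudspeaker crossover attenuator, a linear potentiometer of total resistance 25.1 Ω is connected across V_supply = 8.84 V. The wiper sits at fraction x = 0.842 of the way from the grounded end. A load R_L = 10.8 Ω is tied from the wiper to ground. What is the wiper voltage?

V_out ≈ 5.69 V

The pot divides into 3.966 Ω above the wiper and 21.13 Ω below.
(x·R_p) ‖ R_L = 7.147 Ω.
Then V_out = V_supply · 7.147/(3.966 + 7.147) = 5.685 V.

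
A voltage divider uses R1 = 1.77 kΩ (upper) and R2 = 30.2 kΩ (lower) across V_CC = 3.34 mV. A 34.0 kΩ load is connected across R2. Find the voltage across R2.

R2 ‖ R_L = (30.2 × 34.0)/(30.2 + 34.0) = 15.99 kΩ.
Now apply the divider: V_out = 3.34 × 0.9004 = 3.007 mV.

V_out ≈ 3.01 mV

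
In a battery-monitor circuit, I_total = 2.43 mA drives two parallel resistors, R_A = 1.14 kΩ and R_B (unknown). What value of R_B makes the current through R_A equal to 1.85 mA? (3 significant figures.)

In a two-way split, I_A/I_total = R_B/(R_A + R_B).
With f = 0.7613, R_B = R_A · f/(1−f) = 1.14 × 3.190 = 3.636 kΩ.

R_B ≈ 3.64 kΩ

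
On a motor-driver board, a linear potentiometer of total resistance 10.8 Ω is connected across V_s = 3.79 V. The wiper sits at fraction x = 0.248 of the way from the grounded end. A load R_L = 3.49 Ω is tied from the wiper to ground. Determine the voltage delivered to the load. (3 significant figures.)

V_out ≈ 0.596 V

The pot divides into 8.122 Ω above the wiper and 2.678 Ω below.
(x·R_p) ‖ R_L = 1.515 Ω.
Loaded-divider output: V_out = 3.79 × 0.1572 = 0.5960 V.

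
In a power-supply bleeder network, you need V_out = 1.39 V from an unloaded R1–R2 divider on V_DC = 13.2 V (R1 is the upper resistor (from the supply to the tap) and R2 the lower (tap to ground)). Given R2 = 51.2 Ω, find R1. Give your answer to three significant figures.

R1 ≈ 435 Ω

The divider ratio is R2/(R1+R2) = 1.39/13.2 = 0.1053.
R1 = R2·(1/k − 1) = 51.2 × 8.496 = 435.0 Ω.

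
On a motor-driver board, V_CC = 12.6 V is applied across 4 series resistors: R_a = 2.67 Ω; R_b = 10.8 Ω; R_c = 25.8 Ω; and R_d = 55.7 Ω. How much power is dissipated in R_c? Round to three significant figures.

ΣR = 94.97 Ω → I = 12.6/94.97 = 0.1327 A.
P = I²R = 0.01760 × 25.8 = 0.4541 W.

P ≈ 0.454 W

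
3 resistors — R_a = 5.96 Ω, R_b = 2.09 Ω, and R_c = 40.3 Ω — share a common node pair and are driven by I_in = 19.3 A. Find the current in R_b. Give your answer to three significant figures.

Total conductance ΣG = 1/5.96 + 1/2.09 + 1/40.3 = 0.6711 (units of 1/Ω).
By the current-divider rule, I = I_in · G_k/ΣG = 19.3 × 0.7130 = 13.76 A.

I ≈ 13.8 A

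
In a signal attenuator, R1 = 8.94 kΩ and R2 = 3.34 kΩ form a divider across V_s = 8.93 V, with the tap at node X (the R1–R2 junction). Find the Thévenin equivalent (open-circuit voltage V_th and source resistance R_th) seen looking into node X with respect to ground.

With X open, the divider is unloaded: V_th = 8.93 × 3.34/12.28 = 2.429 V.
Looking into X with the source shorted: R_th = R1·R2/(R1+R2) = 8.940 × 3.34/12.28 = 2.432 kΩ.

V_th ≈ 2.43 V, R_th ≈ 2.43 kΩ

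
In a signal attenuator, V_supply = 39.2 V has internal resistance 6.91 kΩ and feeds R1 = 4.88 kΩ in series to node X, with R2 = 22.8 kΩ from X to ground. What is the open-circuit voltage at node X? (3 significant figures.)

R1' = 6.91 + 4.88 = 11.79 kΩ (source resistance + R1).
Open-circuit (no load on X): V_th = V_supply · R2/(R1' + R2) = 39.2 × 22.8/(11.79 + 22.8) = 25.84 V.

V_th ≈ 25.8 V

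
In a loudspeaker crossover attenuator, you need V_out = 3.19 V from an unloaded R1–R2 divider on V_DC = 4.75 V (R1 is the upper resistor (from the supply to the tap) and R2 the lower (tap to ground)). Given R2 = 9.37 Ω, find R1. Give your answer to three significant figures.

R1 ≈ 4.58 Ω

The divider ratio is R2/(R1+R2) = 3.19/4.75 = 0.6716.
Rearranging, R1 = R2·(1−k)/k = 9.37 × 0.4890 = 4.582 Ω.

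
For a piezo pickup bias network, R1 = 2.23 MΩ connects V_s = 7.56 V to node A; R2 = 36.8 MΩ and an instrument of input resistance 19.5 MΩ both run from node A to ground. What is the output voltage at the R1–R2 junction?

The load sits in parallel with R2, giving an effective lower resistance R2' = R2·R_L/(R2+R_L) = 12.75 MΩ.
Then V_out = V_s · R2'/(R1 + R2') = 7.56 × 12.75/14.98 = 6.434 V.

V_out ≈ 6.43 V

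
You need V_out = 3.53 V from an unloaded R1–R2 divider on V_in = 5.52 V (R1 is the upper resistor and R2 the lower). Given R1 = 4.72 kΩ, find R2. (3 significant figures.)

R2 ≈ 8.37 kΩ

The divider ratio is R2/(R1+R2) = 3.53/5.52 = 0.6395.
Rearranging, R2 = R1·k/(1−k) = 4.72 × 1.774 = 8.373 kΩ.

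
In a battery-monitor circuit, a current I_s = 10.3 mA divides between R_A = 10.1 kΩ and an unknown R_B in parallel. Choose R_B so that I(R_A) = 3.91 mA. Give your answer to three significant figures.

In a two-way split, I_A/I_s = R_B/(R_A + R_B).
With f = 0.3796, R_B = R_A · f/(1−f) = 10.1 × 0.6119 = 6.180 kΩ.

R_B ≈ 6.18 kΩ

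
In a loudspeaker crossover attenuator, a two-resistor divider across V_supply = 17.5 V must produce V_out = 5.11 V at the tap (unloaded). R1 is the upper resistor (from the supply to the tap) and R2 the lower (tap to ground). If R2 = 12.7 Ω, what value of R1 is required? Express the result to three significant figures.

V_out/V_supply = R2/(R1+R2) = 0.2920.
So R1 = R2 · (V_supply/V_out − 1) = 12.7 × (17.5/5.11 − 1) = 12.7 × 2.425 = 30.79 Ω.

R1 ≈ 30.8 Ω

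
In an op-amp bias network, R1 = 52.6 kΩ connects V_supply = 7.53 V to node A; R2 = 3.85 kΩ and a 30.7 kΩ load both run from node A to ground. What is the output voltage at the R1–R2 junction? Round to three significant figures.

V_out ≈ 0.460 V

First combine the lower leg with the load: R2 ‖ R_L = 3.421 kΩ.
Voltage divider with the loaded lower leg: V_out = 7.53 × 3.421/(52.6 + 3.421) = 7.53 × 0.06107 = 0.4598 V.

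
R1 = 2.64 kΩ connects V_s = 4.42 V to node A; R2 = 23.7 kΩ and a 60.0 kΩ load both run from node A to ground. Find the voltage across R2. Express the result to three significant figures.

First combine the lower leg with the load: R2 ‖ R_L = 16.99 kΩ.
Voltage divider with the loaded lower leg: V_out = 4.42 × 16.99/(2.64 + 16.99) = 4.42 × 0.8655 = 3.826 V.

V_out ≈ 3.83 V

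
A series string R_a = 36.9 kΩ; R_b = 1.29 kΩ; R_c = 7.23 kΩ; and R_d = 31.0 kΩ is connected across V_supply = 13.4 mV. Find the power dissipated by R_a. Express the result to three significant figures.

The common current is I = 13.4/76.42 = 0.1753 µA.
V(R_a) = I·R = 6.470 mV; P = V·I = 6.470 × 0.1753 = 1.135 nW.

P ≈ 1.13 nW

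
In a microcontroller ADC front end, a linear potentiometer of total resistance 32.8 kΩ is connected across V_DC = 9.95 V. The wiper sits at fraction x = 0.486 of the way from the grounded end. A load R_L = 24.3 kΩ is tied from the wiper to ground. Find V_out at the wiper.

The pot divides into 16.86 kΩ above the wiper and 15.94 kΩ below.
Lower segment in parallel with the load: 15.94 ‖ 24.3 = 9.626 kΩ.
V_out = 9.95 × 9.626/(16.86 + 9.626) = 3.616 V.

V_out ≈ 3.62 V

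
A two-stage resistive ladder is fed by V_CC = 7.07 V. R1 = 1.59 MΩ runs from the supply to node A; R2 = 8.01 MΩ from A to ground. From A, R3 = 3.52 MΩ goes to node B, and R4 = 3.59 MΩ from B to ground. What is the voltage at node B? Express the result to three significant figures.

Node A sees R2 in parallel with the series input of stage 2, R3 + R4 = 7.110 MΩ.
R2 ‖ (R3+R4) = 3.767 MΩ.
First divider: V_A = V_CC · 3.767/(1.59 + 3.767) = 4.971 V.
Then the unloaded second divider: V_B = V_A × R4/(R3+R4) = 4.971 × 0.5049 = 2.510 V.

V_B ≈ 2.51 V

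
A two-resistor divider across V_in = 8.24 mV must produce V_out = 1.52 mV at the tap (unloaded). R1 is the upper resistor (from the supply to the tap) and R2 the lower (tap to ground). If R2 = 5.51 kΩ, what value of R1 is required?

V_out/V_in = R2/(R1+R2) = 0.1845.
R1 = R2·(1/k − 1) = 5.51 × 4.421 = 24.36 kΩ.

R1 ≈ 24.4 kΩ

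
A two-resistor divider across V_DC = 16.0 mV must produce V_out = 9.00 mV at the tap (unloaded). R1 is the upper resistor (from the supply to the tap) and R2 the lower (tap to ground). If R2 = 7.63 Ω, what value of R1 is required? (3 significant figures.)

The divider ratio is R2/(R1+R2) = 9.00/16.0 = 0.5625.
Rearranging, R1 = R2·(1−k)/k = 7.63 × 0.7778 = 5.934 Ω.

R1 ≈ 5.93 Ω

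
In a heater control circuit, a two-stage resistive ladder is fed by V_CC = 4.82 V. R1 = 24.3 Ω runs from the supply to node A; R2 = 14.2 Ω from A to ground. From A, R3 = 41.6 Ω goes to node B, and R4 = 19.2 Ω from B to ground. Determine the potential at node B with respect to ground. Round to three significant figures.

V_B ≈ 0.489 V

Node A sees R2 in parallel with the series input of stage 2, R3 + R4 = 60.80 Ω.
Effective lower resistance at A: R2 ‖ 60.80 = 11.51 Ω.
V_A = 4.82 × 11.51/(24.3 + 11.51) = 1.549 V.
Then the unloaded second divider: V_B = V_A × R4/(R3+R4) = 1.549 × 0.3158 = 0.4893 V.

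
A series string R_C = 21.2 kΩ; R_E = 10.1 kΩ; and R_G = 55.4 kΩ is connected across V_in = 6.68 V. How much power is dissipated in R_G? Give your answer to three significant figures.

P ≈ 0.329 mW

Series current I = V_in/ΣR = 6.68/86.70 = 0.07705 mA.
V(R_G) = I·R = 4.268 V; P = V·I = 4.268 × 0.07705 = 0.3289 mW.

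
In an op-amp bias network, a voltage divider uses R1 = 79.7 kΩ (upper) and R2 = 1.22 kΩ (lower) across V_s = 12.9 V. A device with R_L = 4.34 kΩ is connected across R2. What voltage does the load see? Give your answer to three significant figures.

V_out ≈ 0.152 V

The load sits in parallel with R2, giving an effective lower resistance R2' = R2·R_L/(R2+R_L) = 0.9523 kΩ.
Voltage divider with the loaded lower leg: V_out = 12.9 × 0.9523/(79.7 + 0.9523) = 12.9 × 0.01181 = 0.1523 V.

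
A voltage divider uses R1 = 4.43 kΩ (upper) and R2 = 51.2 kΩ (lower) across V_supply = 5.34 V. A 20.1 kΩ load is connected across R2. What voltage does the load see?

R2 ‖ R_L = (51.2 × 20.1)/(51.2 + 20.1) = 14.43 kΩ.
Voltage divider with the loaded lower leg: V_out = 5.34 × 14.43/(4.43 + 14.43) = 5.34 × 0.7652 = 4.086 V.

V_out ≈ 4.09 V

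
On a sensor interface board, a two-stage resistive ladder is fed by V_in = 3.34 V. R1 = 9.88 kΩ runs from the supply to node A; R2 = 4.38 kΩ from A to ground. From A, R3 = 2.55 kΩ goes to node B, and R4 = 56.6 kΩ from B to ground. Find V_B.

V_B ≈ 0.934 V

The second stage (R3 + R4 = 59.15 kΩ) loads node A in parallel with R2.
R2 ‖ (R3+R4) = 4.078 kΩ.
First divider: V_A = V_in · 4.078/(9.88 + 4.078) = 0.9758 V.
Then the unloaded second divider: V_B = V_A × R4/(R3+R4) = 0.9758 × 0.9569 = 0.9338 V.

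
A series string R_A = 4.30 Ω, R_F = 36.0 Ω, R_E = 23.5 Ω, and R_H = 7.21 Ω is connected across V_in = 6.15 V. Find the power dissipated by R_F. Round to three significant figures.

Series current I = V_in/ΣR = 6.15/71.01 = 0.08661 A.
V(R_F) = I·R = 3.118 V; P = V·I = 3.118 × 0.08661 = 0.2700 W.

P ≈ 0.270 W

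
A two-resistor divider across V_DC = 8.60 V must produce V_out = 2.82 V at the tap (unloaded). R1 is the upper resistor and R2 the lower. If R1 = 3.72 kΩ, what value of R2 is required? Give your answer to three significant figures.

R2 ≈ 1.81 kΩ

V_out/V_DC = R2/(R1+R2) = 0.3279.
So R2 = R1 · V_out/(V_DC − V_out) = 3.72 × 2.82/(8.60 − 2.82) = 3.72 × 0.4879 = 1.815 kΩ.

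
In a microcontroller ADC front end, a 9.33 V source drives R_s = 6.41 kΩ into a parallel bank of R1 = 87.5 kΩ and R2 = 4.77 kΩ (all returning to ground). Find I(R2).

Parallel bank: R_p = 1/(1/87.5 + 1/4.77) = 4.523 kΩ.
V_A = 9.33 × 4.523/10.93 = 3.860 V.
Branch current I = V_A/R2 = 3.860/4.77 = 0.8092 mA.
(Equivalently: I_total = 0.8533 mA, then current-divider fraction G_k/ΣG = 0.9483.)

I ≈ 0.809 mA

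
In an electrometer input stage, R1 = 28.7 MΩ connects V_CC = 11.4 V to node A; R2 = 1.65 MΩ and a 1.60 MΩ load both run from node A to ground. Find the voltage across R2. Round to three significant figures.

First combine the lower leg with the load: R2 ‖ R_L = 0.8123 MΩ.
Now apply the divider: V_out = 11.4 × 0.02752 = 0.3138 V.

V_out ≈ 0.314 V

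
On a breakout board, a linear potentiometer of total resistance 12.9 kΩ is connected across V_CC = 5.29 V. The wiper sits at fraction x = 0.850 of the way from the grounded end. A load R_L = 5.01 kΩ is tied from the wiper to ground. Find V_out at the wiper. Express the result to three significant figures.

V_out ≈ 3.39 V

Lower segment x·R_p = 10.96 kΩ; upper segment (1−x)·R_p = 1.935 kΩ.
Lower segment in parallel with the load: 10.96 ‖ 5.01 = 3.439 kΩ.
Then V_out = V_CC · 3.439/(1.935 + 3.439) = 3.385 V.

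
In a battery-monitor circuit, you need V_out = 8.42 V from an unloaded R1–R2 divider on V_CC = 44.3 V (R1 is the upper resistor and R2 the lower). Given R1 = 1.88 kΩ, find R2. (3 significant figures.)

R2 ≈ 0.441 kΩ

Required fraction k = V_out/V_CC = 0.1901.
Rearranging, R2 = R1·k/(1−k) = 1.88 × 0.2347 = 0.4412 kΩ.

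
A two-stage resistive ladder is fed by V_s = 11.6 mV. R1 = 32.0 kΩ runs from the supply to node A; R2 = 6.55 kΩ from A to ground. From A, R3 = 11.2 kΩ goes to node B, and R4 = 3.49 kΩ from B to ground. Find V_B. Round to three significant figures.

V_B ≈ 0.342 mV

Looking into the second stage from A: R3 + R4 = 14.69 kΩ appears in parallel with R2.
Effective lower resistance at A: R2 ‖ 14.69 = 4.530 kΩ.
So V_A = 11.6 × 0.1240 = 1.439 mV.
Stage 2 is unloaded, so V_B = V_A · R4/(R3+R4) = 1.439 × 3.49/14.69 = 0.3418 mV.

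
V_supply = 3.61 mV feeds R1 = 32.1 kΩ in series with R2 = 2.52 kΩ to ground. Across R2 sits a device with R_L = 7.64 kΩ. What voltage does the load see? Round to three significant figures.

The load sits in parallel with R2, giving an effective lower resistance R2' = R2·R_L/(R2+R_L) = 1.895 kΩ.
Now apply the divider: V_out = 3.61 × 0.05574 = 0.2012 mV.

V_out ≈ 0.201 mV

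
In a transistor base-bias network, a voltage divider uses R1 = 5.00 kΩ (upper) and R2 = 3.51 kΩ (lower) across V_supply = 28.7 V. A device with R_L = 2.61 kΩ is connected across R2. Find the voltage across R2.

V_out ≈ 6.61 V

R2 ‖ R_L = (3.51 × 2.61)/(3.51 + 2.61) = 1.497 kΩ.
Now apply the divider: V_out = 28.7 × 0.2304 = 6.613 V.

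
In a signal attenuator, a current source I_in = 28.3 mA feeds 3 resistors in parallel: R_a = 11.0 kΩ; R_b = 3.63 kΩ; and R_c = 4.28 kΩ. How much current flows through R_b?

Conductances: ΣG = 1/11.0 + 1/3.63 + 1/4.28 = 0.6000 (1/kΩ).
R_b takes the fraction G_k/ΣG = 0.2755/0.6000 = 0.4591, so I = 28.3 × 0.4591 = 12.99 mA.

I ≈ 13.0 mA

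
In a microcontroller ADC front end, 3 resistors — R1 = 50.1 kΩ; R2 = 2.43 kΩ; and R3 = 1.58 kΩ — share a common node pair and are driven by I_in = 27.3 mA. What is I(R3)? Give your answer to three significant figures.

I ≈ 16.2 mA

Total conductance ΣG = 1/50.1 + 1/2.43 + 1/1.58 = 1.064 (units of 1/kΩ).
R3 takes the fraction G_k/ΣG = 0.6329/1.064 = 0.5946, so I = 27.3 × 0.5946 = 16.23 mA.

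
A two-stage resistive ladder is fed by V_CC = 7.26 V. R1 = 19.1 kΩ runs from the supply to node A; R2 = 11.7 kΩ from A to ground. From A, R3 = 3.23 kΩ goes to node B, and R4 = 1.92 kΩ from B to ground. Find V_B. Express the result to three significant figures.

Node A sees R2 in parallel with the series input of stage 2, R3 + R4 = 5.150 kΩ.
R2 ‖ (R3+R4) = 3.576 kΩ.
So V_A = 7.26 × 0.1577 = 1.145 V.
Then the unloaded second divider: V_B = V_A × R4/(R3+R4) = 1.145 × 0.3728 = 0.4268 V.

V_B ≈ 0.427 V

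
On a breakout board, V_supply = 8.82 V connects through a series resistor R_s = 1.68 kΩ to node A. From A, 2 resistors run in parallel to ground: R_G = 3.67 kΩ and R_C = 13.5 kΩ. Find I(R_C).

I ≈ 0.413 mA

Combine the parallel branches: R_p = (1/3.67 + 1/13.5)⁻¹ = 2.886 kΩ.
V_A by voltage divider: V_A = 8.82 × 2.886/(1.68 + 2.886) = 5.574 V.
Branch current I = V_A/R_C = 5.574/13.5 = 0.4129 mA.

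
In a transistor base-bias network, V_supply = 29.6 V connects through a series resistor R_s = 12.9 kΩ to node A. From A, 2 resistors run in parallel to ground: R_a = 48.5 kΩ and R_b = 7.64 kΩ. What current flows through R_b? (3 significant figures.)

I ≈ 1.31 mA

Parallel bank: R_p = 1/(1/48.5 + 1/7.64) = 6.600 kΩ.
V_A = 29.6 × 6.600/19.50 = 10.02 V.
Branch current I = V_A/R_b = 10.02/7.64 = 1.311 mA.
(Check via current divider: I_total = 1.518 mA; share G_k/ΣG = 0.8639 → same result.)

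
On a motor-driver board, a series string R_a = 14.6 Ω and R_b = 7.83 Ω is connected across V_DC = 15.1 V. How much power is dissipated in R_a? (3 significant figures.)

Series current I = V_DC/ΣR = 15.1/22.43 = 0.6732 A.
P(R_a) = I²·R_a = (0.6732)² × 14.6 = 6.617 W.

P ≈ 6.62 W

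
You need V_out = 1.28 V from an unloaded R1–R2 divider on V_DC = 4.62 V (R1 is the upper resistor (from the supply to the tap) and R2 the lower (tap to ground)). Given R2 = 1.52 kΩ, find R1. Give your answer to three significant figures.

The divider ratio is R2/(R1+R2) = 1.28/4.62 = 0.2771.
Rearranging, R1 = R2·(1−k)/k = 1.52 × 2.609 = 3.966 kΩ.

R1 ≈ 3.97 kΩ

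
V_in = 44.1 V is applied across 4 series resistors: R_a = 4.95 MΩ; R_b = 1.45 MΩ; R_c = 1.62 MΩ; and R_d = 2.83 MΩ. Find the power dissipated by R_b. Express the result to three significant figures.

ΣR = 10.85 MΩ → I = 44.1/10.85 = 4.065 µA.
P(R_b) = I²·R_b = (4.065)² × 1.45 = 23.95 µW.

P ≈ 24.0 µW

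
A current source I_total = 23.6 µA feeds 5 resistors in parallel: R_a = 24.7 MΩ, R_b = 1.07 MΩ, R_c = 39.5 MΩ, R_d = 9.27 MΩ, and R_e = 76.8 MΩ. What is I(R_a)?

Total conductance ΣG = 1/24.7 + 1/1.07 + 1/39.5 + 1/9.27 + 1/76.8 = 1.121 (units of 1/MΩ).
Current divider: I(R_a) = I_total · G_k/ΣG = 23.6 × (0.04049/1.121) = 23.6 × 0.03611 = 0.8521 µA.

I ≈ 0.852 µA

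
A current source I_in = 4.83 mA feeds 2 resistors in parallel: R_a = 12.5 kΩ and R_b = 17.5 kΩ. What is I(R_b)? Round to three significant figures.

I ≈ 2.01 mA

With just two branches, the current splits inversely with resistance.
So I = 4.83 × 12.5/30.00 = 2.013 mA.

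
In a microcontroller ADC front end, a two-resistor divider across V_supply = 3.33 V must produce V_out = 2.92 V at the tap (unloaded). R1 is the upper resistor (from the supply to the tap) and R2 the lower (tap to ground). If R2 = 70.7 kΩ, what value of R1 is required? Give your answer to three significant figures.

V_out/V_supply = R2/(R1+R2) = 0.8769.
R1 = R2·(1/k − 1) = 70.7 × 0.1404 = 9.927 kΩ.

R1 ≈ 9.93 kΩ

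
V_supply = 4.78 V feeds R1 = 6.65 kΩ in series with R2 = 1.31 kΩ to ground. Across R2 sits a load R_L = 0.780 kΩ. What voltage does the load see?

V_out ≈ 0.327 V

R2 ‖ R_L = (1.31 × 0.780)/(1.31 + 0.780) = 0.4889 kΩ.
Voltage divider with the loaded lower leg: V_out = 4.78 × 0.4889/(6.65 + 0.4889) = 4.78 × 0.06848 = 0.3274 V.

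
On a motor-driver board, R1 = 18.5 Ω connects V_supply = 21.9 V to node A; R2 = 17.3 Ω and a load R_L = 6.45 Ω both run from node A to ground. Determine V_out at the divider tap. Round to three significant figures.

V_out ≈ 4.44 V

R2 ‖ R_L = (17.3 × 6.45)/(17.3 + 6.45) = 4.698 Ω.
Then V_out = V_supply · R2'/(R1 + R2') = 21.9 × 4.698/23.20 = 4.435 V.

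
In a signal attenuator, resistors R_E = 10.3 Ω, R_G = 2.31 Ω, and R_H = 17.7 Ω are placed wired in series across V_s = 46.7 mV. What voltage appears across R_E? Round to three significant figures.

ΣR = 10.3 + 2.31 + 17.7 = 30.31 Ω.
V = V_s · R/ΣR = 46.7 × 0.3398 = 15.87 mV.

V ≈ 15.9 mV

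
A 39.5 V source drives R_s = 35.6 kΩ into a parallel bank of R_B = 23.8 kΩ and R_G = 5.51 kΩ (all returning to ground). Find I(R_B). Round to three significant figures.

I ≈ 0.185 mA

Equivalent of the parallel group: R_p = 4.474 kΩ.
V_A = 39.5 × 4.474/40.07 = 4.410 V.
Branch current I = V_A/R_B = 4.410/23.8 = 0.1853 mA.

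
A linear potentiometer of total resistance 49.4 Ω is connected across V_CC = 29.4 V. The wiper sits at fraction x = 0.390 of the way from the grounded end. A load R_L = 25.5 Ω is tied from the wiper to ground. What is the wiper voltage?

Lower segment x·R_p = 19.27 Ω; upper segment (1−x)·R_p = 30.13 Ω.
Lower segment in parallel with the load: 19.27 ‖ 25.5 = 10.97 Ω.
Loaded-divider output: V_out = 29.4 × 0.2670 = 7.849 V.

V_out ≈ 7.85 V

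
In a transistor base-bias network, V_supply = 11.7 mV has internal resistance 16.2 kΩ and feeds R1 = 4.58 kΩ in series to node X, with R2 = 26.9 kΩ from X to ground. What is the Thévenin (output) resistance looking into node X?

R1' = 16.2 + 4.58 = 20.78 kΩ (source resistance + R1).
With V_supply suppressed (replaced by a short), R_th = R1' ‖ R2 = (20.78 × 26.9)/(20.78 + 26.9) = 11.72 kΩ.

R_th ≈ 11.7 kΩ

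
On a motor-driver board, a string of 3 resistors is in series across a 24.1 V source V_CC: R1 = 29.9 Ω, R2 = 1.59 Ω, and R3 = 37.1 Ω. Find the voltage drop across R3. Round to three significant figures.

ΣR = 29.9 + 1.59 + 37.1 = 68.59 Ω.
Voltage divider: V = V_CC · (37.10 / 68.59) = 24.1 × 0.5409 = 13.04 V.

V ≈ 13.0 V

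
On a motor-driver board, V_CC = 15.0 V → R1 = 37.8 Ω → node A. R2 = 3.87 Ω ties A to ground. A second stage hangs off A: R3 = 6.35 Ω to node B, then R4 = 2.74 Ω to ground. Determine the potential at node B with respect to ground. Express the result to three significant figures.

V_B ≈ 0.303 V

The second stage (R3 + R4 = 9.090 Ω) loads node A in parallel with R2.
Effective lower resistance at A: R2 ‖ 9.090 = 2.714 Ω.
First divider: V_A = V_CC · 2.714/(37.8 + 2.714) = 1.005 V.
Stage 2 is unloaded, so V_B = V_A · R4/(R3+R4) = 1.005 × 2.74/9.090 = 0.3029 V.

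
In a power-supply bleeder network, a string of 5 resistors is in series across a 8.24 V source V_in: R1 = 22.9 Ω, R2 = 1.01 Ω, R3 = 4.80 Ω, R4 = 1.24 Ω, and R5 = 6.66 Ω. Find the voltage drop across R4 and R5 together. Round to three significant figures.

V ≈ 1.78 V

ΣR = 22.9 + 1.01 + 4.80 + 1.24 + 6.66 = 36.61 Ω.
R_{R4..R5} = 1.24 + 6.66 = 7.900 Ω.
V = V_in · R/ΣR = 8.24 × 0.2158 = 1.778 V.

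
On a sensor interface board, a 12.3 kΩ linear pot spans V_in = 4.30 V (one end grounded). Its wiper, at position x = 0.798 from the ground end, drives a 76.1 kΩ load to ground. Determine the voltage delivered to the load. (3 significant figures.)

Split the track: R_lower = x·R_p = 9.815 kΩ, R_upper = (1−x)·R_p = 2.485 kΩ.
R_L loads the lower segment: effective lower R = 8.694 kΩ.
Loaded-divider output: V_out = 4.30 × 0.7777 = 3.344 V.
(Unloaded: V_out = x·V_in = 3.43 V.)

V_out ≈ 3.34 V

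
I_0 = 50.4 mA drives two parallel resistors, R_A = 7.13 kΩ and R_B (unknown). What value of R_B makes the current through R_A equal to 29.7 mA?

The fraction through R_A equals R_B/(R_A+R_B).
29.7/50.4 = R_B/(R_A + R_B) → R_B = R_A · (0.5893)/(1 − 0.5893) = 7.13 × 1.435 = 10.23 kΩ.

R_B ≈ 10.2 kΩ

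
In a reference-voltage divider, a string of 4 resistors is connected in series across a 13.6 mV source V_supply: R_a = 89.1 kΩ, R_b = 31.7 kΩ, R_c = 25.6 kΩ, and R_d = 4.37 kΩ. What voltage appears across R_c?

V ≈ 2.31 mV

Total series resistance ΣR = 89.1 + 31.7 + 25.6 + 4.37 = 150.8 kΩ.
By the voltage-divider rule, V = 13.6 × 25.60/150.8 = 2.309 mV.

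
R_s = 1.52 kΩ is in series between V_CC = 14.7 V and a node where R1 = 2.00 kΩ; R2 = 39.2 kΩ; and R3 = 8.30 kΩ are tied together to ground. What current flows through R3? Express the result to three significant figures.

Equivalent of the parallel group: R_p = 1.548 kΩ.
V_A by voltage divider: V_A = 14.7 × 1.548/(1.52 + 1.548) = 7.417 V.
I(R3) = V_A / R3 = 7.417/8.30 = 0.8936 mA.

I ≈ 0.894 mA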